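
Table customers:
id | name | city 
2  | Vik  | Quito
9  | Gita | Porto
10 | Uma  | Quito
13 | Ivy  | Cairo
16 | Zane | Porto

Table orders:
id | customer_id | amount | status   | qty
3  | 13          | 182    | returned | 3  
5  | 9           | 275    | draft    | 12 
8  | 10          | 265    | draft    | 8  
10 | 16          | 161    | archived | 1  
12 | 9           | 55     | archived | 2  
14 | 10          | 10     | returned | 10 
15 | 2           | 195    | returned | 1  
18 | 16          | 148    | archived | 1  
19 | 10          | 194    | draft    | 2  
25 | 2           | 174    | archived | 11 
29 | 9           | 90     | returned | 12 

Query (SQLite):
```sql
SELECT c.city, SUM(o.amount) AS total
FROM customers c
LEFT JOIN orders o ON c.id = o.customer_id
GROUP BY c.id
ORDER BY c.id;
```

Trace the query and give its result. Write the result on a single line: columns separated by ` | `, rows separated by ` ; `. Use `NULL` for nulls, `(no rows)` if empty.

Quito | 369 ; Porto | 420 ; Quito | 469 ; Cairo | 182 ; Porto | 309

LEFT JOIN keeps every customers row; unmatched ones get NULL for orders columns.
Group by customers.id and compute SUM(o.amount). SUM over an all-NULL group is NULL.
  2: ids {15, 25} → SUM(o.amount)=369
  9: ids {5, 12, 29} → SUM(o.amount)=420
  10: ids {8, 14, 19} → SUM(o.amount)=469
  13: ids {3} → SUM(o.amount)=182
  16: ids {10, 18} → SUM(o.amount)=309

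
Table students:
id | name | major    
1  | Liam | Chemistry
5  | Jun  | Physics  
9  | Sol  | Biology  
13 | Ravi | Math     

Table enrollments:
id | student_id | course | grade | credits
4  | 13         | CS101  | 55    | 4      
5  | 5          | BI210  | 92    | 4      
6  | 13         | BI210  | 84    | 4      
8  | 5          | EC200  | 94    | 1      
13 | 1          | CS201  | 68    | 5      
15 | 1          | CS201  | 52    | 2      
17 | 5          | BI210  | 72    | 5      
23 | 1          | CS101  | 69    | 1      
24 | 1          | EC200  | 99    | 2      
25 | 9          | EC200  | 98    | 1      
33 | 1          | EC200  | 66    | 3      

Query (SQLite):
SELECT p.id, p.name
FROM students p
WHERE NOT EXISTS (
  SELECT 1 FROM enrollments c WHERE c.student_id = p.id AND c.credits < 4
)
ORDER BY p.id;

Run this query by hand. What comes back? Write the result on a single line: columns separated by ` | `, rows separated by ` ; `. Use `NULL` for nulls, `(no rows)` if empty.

13 | Ravi

For each students row, check whether any enrollments with matching student_id has credits < 4.
Keep rows where that is false.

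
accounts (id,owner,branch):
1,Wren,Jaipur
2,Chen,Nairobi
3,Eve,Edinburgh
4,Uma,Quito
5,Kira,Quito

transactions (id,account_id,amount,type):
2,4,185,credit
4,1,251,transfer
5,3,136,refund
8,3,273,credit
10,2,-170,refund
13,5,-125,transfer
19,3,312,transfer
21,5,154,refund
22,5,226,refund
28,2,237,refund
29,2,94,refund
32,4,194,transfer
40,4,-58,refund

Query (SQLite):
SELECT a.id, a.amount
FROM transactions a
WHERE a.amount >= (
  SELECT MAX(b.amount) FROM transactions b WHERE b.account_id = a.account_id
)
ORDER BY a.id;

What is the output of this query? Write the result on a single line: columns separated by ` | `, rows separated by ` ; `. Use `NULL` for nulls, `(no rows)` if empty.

4 | 251 ; 19 | 312 ; 22 | 226 ; 28 | 237 ; 32 | 194

For each transactions row a, compute MAX(amount) over rows sharing a.account_id.
Keep row a if a.amount >= that per-group MAX.
  account_id=1: MAX(amount) = 251
  account_id=2: MAX(amount) = 237
  account_id=3: MAX(amount) = 312
  account_id=4: MAX(amount) = 194
  account_id=5: MAX(amount) = 226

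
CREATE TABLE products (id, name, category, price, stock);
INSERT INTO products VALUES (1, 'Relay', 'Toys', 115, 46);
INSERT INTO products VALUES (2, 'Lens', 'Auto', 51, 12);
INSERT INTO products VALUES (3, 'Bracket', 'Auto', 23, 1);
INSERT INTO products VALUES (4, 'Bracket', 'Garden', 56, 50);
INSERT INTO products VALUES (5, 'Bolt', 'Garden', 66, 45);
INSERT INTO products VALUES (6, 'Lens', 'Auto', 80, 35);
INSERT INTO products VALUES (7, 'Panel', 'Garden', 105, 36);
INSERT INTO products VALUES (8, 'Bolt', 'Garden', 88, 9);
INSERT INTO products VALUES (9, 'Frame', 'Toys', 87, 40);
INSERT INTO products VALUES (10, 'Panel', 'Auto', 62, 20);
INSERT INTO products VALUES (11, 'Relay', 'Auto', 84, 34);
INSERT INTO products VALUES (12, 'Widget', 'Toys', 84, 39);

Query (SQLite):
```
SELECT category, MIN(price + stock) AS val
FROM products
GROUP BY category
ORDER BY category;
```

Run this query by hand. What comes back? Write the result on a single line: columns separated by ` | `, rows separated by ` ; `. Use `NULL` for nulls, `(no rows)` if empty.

Auto | 24 ; Garden | 97 ; Toys | 123

For each row compute price + stock.
Group by category; take MIN of the expression per group.
  Auto: ids {2, 3, 6, 10, 11} → MIN(price + stock)=24
  Garden: ids {4, 5, 7, 8} → MIN(price + stock)=97
  Toys: ids {1, 9, 12} → MIN(price + stock)=123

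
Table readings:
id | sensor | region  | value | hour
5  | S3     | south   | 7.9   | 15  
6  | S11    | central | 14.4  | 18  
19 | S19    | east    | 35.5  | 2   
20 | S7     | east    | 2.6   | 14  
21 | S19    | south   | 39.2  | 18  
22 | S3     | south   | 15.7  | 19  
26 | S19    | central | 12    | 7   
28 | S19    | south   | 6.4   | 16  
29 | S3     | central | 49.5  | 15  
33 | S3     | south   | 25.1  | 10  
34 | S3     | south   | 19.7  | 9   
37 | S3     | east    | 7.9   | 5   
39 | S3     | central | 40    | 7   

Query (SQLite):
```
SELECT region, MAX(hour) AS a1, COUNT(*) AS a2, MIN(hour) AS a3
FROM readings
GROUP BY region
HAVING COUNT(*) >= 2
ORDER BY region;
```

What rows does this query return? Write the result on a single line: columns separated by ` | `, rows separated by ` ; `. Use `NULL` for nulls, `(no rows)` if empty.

central | 18 | 4 | 7 ; east | 14 | 3 | 2 ; south | 19 | 6 | 9

Group readings by region.
Per group compute: MAX(hour), COUNT(*), MIN(hour).
HAVING: drop groups with fewer than 2 rows.
  central: ids {6, 26, 29, 39} → MAX(hour)=18, COUNT(*)=4, MIN(hour)=7
  east: ids {19, 20, 37} → MAX(hour)=14, COUNT(*)=3, MIN(hour)=2
  south: ids {5, 21, 22, 28, 33, 34} → MAX(hour)=19, COUNT(*)=6, MIN(hour)=9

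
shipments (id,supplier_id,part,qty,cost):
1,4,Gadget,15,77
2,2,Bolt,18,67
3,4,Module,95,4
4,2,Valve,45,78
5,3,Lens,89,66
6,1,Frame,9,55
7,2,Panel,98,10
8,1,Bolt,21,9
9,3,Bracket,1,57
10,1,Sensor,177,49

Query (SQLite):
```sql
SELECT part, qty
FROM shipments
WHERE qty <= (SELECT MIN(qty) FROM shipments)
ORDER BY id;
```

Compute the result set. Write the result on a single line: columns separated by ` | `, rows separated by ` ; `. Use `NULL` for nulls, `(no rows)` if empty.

Scalar subquery: MIN(qty) over all shipments rows = 1.
Keep rows where qty <= that value.

Bracket | 1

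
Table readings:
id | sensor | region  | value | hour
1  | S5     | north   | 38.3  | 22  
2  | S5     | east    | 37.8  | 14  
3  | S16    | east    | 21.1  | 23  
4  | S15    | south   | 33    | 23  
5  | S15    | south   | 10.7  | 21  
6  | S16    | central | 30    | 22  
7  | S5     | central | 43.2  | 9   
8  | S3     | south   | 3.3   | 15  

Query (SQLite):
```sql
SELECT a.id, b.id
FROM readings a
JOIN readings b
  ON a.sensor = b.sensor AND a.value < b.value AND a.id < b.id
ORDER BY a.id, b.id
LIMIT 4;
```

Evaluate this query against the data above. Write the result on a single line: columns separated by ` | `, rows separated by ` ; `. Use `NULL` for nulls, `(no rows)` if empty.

1 | 7 ; 2 | 7 ; 3 | 6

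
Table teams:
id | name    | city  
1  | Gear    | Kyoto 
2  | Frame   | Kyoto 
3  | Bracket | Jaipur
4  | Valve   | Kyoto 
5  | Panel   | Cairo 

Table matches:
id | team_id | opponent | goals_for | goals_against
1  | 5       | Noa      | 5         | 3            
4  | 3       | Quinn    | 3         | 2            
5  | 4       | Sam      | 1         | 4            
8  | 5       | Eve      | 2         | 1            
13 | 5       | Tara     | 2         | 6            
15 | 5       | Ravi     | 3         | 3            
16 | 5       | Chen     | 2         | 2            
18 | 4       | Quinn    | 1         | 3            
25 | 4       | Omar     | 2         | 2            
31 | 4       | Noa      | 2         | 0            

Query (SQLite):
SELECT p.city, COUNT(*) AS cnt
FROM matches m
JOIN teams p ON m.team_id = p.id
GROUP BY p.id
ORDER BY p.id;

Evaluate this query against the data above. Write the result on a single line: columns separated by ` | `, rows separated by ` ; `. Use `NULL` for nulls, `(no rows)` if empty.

Join each matches row to its teams via team_id.
Group joined rows by teams.id; compute COUNT(*) per group.
  3: ids {4} → COUNT(*)=1
  4: ids {5, 18, 25, 31} → COUNT(*)=4
  5: ids {1, 8, 13, 15, 16} → COUNT(*)=5

Jaipur | 1 ; Kyoto | 4 ; Cairo | 5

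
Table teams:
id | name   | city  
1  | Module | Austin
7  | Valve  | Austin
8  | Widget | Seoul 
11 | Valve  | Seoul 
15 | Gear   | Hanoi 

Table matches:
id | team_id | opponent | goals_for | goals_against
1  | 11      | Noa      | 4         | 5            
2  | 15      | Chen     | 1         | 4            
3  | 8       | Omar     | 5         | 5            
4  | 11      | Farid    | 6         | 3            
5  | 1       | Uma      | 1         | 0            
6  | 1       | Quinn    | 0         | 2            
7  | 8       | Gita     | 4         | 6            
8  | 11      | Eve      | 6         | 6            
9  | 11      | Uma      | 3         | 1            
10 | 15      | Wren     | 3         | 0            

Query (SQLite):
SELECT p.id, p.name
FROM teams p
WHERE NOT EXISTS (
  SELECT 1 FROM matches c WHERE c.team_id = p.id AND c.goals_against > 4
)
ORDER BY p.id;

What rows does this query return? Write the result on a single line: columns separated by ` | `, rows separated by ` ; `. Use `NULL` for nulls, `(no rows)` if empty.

1 | Module ; 7 | Valve ; 15 | Gear

For each teams row, check whether any matches with matching team_id has goals_against > 4.
Keep rows where that is false.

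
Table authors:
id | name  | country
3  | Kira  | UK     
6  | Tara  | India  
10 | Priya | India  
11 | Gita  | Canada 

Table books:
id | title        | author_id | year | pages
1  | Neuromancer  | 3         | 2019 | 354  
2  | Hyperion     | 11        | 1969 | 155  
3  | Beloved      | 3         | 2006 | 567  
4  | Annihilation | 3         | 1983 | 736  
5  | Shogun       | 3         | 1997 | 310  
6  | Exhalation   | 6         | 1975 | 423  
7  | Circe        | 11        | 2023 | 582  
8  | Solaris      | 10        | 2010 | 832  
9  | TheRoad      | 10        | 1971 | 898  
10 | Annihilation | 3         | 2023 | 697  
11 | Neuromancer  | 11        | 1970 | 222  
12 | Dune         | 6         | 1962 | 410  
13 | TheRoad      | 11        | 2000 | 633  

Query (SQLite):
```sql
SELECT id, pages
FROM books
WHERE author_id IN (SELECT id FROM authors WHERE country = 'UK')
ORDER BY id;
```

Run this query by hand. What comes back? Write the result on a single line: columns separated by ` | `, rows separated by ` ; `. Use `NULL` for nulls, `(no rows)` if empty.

Inner query: authors.id where country = 'UK'.
Outer: keep books rows whose author_id is in that set.
Inner query → {3}

1 | 354 ; 3 | 567 ; 4 | 736 ; 5 | 310 ; 10 | 697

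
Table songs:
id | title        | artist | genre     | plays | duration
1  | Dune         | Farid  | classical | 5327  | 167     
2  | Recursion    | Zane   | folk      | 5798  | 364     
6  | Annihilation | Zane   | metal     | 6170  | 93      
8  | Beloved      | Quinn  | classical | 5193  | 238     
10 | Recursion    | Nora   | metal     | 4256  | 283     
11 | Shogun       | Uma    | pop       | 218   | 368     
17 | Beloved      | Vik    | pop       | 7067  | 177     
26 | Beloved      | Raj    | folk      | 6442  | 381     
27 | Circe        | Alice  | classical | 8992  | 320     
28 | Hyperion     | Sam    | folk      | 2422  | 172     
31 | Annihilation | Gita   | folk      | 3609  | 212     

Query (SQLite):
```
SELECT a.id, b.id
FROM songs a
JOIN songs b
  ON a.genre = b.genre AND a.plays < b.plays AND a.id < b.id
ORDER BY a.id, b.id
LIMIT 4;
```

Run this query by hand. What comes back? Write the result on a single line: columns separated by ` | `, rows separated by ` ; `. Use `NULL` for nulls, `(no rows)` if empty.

1 | 27 ; 2 | 26 ; 8 | 27 ; 11 | 17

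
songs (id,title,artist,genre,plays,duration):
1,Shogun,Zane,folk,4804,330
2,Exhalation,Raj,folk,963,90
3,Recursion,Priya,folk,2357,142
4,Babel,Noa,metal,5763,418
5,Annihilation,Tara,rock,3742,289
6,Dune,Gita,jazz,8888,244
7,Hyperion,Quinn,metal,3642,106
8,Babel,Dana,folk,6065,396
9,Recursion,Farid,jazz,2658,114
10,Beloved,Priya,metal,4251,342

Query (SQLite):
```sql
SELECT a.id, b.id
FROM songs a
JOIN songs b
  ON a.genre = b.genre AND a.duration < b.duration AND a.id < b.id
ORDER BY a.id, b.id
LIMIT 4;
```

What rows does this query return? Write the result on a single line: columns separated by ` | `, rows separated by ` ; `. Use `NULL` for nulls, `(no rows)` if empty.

Pairs (a,b) with same genre, a.duration < b.duration, a.id < b.id.
genre groups: folk:{1,2,3,8} jazz:{6,9} metal:{4,7,10} rock:{5}
Ordered by (a.id, b.id); first 4.

1 | 8 ; 2 | 3 ; 2 | 8 ; 3 | 8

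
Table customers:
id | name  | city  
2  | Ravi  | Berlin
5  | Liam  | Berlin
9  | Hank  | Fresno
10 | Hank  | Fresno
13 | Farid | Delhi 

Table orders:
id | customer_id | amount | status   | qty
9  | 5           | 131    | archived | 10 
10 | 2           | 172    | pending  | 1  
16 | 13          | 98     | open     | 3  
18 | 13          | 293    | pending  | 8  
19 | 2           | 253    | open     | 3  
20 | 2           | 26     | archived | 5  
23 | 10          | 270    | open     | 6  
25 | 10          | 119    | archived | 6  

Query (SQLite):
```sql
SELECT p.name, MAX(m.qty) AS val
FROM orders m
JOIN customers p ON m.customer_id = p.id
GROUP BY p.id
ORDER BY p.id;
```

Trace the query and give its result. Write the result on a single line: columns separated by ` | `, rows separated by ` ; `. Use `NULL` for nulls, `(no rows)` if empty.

Join each orders row to its customers via customer_id.
Group joined rows by customers.id; compute MAX(m.qty) per group.
  2: ids {10, 19, 20} → MAX(m.qty)=5
  5: ids {9} → MAX(m.qty)=10
  10: ids {23, 25} → MAX(m.qty)=6
  13: ids {16, 18} → MAX(m.qty)=8

Ravi | 5 ; Liam | 10 ; Hank | 6 ; Farid | 8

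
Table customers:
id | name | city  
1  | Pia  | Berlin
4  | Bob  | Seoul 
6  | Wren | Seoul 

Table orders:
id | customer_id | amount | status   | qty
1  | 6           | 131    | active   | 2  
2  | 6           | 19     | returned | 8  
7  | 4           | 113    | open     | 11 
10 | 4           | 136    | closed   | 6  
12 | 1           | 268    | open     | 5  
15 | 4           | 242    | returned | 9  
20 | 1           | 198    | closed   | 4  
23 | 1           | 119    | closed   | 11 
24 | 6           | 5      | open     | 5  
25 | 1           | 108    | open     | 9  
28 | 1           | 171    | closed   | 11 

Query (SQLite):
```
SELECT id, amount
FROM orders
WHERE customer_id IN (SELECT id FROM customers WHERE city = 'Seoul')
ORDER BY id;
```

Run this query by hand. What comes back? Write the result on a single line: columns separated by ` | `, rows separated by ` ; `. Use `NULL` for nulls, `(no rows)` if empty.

1 | 131 ; 2 | 19 ; 7 | 113 ; 10 | 136 ; 15 | 242 ; 24 | 5

Inner query: customers.id where city = 'Seoul'.
Outer: keep orders rows whose customer_id is in that set.
Inner query → {4, 6}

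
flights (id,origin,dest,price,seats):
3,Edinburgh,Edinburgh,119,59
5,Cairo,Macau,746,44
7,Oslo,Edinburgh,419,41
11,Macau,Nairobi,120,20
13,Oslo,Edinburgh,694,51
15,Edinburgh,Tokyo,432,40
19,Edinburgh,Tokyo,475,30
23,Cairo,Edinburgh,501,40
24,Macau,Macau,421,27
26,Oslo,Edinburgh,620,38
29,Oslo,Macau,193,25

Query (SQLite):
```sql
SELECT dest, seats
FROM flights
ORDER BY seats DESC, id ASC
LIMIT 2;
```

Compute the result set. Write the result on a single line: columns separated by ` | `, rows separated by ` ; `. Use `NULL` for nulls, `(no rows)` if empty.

Edinburgh | 59 ; Edinburgh | 51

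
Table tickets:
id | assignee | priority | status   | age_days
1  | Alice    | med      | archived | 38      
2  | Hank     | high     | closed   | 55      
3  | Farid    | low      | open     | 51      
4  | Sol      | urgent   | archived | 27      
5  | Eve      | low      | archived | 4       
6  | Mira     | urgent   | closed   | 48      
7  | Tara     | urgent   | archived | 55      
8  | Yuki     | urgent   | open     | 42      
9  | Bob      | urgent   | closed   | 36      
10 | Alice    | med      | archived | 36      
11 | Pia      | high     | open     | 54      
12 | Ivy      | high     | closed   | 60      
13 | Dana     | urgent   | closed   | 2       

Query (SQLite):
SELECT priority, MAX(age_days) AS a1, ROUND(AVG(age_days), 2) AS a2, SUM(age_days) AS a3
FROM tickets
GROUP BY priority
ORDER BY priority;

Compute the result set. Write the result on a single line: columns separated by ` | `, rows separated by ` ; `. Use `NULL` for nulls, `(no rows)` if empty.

high | 60 | 56.33 | 169 ; low | 51 | 27.5 | 55 ; med | 38 | 37 | 74 ; urgent | 55 | 35 | 210

Group tickets by priority.
Per group compute: MAX(age_days), ROUND(AVG(age_days), 2), SUM(age_days).
  high: ids {2, 11, 12} → MAX(age_days)=60, ROUND(AVG(age_days), 2)=56.33, SUM(age_days)=169
  low: ids {3, 5} → MAX(age_days)=51, ROUND(AVG(age_days), 2)=27.5, SUM(age_days)=55
  med: ids {1, 10} → MAX(age_days)=38, ROUND(AVG(age_days), 2)=37, SUM(age_days)=74
  urgent: ids {4, 6, 7, 8, 9, 13} → MAX(age_days)=55, ROUND(AVG(age_days), 2)=35, SUM(age_days)=210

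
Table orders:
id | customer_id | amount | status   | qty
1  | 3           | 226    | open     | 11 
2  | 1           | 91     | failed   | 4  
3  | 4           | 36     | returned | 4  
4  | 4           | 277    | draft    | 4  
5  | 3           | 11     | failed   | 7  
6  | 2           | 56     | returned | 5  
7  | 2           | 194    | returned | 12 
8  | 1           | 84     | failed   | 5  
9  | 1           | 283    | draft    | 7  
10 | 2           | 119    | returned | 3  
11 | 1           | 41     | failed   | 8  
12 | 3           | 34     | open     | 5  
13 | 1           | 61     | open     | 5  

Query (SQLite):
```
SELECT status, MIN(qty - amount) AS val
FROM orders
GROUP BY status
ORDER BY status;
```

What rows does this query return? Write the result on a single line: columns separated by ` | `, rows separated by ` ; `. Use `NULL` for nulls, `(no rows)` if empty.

draft | -276 ; failed | -87 ; open | -215 ; returned | -182

For each row compute qty - amount.
Group by status; take MIN of the expression per group.
  draft: ids {4, 9} → MIN(qty - amount)=-276
  failed: ids {2, 5, 8, 11} → MIN(qty - amount)=-87
  open: ids {1, 12, 13} → MIN(qty - amount)=-215
  returned: ids {3, 6, 7, 10} → MIN(qty - amount)=-182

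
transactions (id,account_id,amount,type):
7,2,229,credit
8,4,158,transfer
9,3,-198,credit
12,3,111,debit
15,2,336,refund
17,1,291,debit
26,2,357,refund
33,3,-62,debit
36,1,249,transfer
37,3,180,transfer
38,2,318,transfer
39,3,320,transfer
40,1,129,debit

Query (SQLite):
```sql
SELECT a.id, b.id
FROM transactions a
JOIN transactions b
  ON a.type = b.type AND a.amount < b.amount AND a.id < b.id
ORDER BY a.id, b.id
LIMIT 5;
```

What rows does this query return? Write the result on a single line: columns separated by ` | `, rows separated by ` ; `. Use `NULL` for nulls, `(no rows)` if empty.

Pairs (a,b) with same type, a.amount < b.amount, a.id < b.id.
type groups: credit:{7,9} debit:{12,17,33,40} refund:{15,26} transfer:{8,36,37,38,39}
Ordered by (a.id, b.id); first 5.

8 | 36 ; 8 | 37 ; 8 | 38 ; 8 | 39 ; 12 | 17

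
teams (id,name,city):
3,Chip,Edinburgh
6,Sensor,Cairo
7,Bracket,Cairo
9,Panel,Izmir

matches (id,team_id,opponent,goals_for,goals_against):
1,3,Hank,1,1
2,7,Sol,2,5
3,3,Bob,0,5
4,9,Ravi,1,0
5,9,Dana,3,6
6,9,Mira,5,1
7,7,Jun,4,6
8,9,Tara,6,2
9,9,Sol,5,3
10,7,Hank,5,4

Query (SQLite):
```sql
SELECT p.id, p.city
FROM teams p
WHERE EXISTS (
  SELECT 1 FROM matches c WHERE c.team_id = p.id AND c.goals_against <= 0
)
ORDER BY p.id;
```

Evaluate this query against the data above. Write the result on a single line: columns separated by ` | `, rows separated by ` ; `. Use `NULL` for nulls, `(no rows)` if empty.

9 | Izmir

For each teams row, check whether any matches with matching team_id has goals_against <= 0.
Keep rows where that is true.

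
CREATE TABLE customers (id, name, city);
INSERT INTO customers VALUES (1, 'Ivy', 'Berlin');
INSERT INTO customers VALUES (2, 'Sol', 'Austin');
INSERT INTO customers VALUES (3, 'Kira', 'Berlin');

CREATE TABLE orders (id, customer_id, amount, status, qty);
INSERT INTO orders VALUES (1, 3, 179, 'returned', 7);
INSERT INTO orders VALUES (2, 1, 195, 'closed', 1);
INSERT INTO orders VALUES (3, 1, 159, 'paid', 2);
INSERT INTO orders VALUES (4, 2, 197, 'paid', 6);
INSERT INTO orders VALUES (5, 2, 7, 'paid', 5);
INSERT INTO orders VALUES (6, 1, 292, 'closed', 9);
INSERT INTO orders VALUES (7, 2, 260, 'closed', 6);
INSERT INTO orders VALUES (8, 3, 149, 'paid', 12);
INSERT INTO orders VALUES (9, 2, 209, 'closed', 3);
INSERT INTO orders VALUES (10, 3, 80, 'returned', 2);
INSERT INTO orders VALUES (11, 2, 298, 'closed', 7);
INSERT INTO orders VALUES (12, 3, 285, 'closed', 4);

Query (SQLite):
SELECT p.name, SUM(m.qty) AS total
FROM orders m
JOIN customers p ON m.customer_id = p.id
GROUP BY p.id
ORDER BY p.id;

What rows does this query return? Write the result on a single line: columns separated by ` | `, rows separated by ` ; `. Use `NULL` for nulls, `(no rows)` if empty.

Ivy | 12 ; Sol | 27 ; Kira | 25

Join each orders row to its customers via customer_id.
Group joined rows by customers.id; compute SUM(m.qty) per group.
  1: ids {2, 3, 6} → SUM(m.qty)=12
  2: ids {4, 5, 7, 9, 11} → SUM(m.qty)=27
  3: ids {1, 8, 10, 12} → SUM(m.qty)=25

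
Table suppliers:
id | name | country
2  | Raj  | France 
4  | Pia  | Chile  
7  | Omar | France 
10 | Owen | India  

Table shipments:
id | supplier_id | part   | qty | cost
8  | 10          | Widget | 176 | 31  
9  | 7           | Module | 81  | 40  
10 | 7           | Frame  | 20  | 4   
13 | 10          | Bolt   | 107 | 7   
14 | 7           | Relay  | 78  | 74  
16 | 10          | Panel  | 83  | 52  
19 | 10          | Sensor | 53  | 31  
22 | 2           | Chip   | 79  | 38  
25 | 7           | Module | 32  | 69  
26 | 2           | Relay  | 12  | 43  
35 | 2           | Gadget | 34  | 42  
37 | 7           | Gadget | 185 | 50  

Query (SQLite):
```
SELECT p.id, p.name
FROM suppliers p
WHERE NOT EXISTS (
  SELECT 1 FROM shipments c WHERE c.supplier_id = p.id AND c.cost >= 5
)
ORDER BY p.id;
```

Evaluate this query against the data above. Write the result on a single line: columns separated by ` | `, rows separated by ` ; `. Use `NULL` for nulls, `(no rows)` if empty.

4 | Pia

For each suppliers row, check whether any shipments with matching supplier_id has cost >= 5.
Keep rows where that is false.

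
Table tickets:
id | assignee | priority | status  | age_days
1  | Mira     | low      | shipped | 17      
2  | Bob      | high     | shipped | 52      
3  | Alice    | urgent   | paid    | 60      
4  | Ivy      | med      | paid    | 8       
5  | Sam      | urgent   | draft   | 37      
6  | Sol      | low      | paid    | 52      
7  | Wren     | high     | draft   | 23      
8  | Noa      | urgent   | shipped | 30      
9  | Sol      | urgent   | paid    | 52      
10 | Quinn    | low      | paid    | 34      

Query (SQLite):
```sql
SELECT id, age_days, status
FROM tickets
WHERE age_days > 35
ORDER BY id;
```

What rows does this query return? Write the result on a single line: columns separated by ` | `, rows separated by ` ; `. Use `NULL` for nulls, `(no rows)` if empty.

age_days > 35: ids {2, 3, 5, 6, 9}

2 | 52 | shipped ; 3 | 60 | paid ; 5 | 37 | draft ; 6 | 52 | paid ; 9 | 52 | paid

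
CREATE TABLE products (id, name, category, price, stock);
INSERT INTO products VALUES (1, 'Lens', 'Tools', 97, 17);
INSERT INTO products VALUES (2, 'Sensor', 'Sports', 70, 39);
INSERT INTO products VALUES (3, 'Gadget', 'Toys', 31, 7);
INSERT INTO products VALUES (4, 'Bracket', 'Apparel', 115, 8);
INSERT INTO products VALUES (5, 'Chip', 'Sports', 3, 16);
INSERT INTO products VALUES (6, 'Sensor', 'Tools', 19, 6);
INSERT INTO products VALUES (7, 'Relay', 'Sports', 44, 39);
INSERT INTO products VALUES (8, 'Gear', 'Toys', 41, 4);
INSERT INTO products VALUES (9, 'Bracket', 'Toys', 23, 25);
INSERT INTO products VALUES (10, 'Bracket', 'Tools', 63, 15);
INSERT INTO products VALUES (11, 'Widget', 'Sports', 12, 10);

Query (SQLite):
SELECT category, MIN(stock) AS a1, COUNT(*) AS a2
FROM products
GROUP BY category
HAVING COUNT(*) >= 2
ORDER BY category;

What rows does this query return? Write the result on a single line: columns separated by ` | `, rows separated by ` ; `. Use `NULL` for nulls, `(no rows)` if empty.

Group products by category.
Per group compute: MIN(stock), COUNT(*).
HAVING: drop groups with fewer than 2 rows.
  Apparel: ids {4} → MIN(stock)=8, COUNT(*)=1
  Sports: ids {2, 5, 7, 11} → MIN(stock)=10, COUNT(*)=4
  Tools: ids {1, 6, 10} → MIN(stock)=6, COUNT(*)=3
  Toys: ids {3, 8, 9} → MIN(stock)=4, COUNT(*)=3

Sports | 10 | 4 ; Tools | 6 | 3 ; Toys | 4 | 3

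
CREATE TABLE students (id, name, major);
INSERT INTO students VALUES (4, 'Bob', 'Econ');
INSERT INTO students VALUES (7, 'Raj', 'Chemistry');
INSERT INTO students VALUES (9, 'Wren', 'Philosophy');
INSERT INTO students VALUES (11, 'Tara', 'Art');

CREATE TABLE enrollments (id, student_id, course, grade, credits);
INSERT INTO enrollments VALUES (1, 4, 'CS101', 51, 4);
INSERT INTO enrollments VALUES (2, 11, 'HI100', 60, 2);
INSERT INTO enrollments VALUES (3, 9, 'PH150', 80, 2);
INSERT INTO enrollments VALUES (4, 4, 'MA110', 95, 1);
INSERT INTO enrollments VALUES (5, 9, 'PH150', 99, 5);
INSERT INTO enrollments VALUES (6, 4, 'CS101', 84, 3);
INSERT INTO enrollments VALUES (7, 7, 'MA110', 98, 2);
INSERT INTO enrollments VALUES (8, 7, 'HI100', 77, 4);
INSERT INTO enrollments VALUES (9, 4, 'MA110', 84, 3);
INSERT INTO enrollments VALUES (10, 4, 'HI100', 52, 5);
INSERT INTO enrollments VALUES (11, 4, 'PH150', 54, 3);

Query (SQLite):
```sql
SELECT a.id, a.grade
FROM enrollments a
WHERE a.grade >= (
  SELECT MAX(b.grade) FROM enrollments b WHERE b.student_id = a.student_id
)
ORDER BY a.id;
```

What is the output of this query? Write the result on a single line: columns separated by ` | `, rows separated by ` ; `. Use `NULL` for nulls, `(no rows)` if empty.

For each enrollments row a, compute MAX(grade) over rows sharing a.student_id.
Keep row a if a.grade >= that per-group MAX.
  student_id=4: MAX(grade) = 95
  student_id=7: MAX(grade) = 98
  student_id=9: MAX(grade) = 99
  student_id=11: MAX(grade) = 60

2 | 60 ; 4 | 95 ; 5 | 99 ; 7 | 98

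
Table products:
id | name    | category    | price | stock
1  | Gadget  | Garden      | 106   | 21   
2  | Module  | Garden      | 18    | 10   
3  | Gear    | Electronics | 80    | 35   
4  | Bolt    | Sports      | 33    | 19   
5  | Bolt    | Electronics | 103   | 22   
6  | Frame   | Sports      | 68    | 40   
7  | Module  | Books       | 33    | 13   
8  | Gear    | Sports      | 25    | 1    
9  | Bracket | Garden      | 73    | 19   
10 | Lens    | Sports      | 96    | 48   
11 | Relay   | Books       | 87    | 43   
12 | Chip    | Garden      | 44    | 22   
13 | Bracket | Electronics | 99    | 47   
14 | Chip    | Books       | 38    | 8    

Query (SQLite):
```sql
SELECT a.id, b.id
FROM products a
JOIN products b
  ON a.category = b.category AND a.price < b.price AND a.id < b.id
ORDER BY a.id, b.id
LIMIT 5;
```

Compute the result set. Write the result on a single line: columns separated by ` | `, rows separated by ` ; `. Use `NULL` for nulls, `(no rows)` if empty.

Pairs (a,b) with same category, a.price < b.price, a.id < b.id.
category groups: Books:{7,11,14} Electronics:{3,5,13} Garden:{1,2,9,12} Sports:{4,6,8,10}
Ordered by (a.id, b.id); first 5.

2 | 9 ; 2 | 12 ; 3 | 5 ; 3 | 13 ; 4 | 6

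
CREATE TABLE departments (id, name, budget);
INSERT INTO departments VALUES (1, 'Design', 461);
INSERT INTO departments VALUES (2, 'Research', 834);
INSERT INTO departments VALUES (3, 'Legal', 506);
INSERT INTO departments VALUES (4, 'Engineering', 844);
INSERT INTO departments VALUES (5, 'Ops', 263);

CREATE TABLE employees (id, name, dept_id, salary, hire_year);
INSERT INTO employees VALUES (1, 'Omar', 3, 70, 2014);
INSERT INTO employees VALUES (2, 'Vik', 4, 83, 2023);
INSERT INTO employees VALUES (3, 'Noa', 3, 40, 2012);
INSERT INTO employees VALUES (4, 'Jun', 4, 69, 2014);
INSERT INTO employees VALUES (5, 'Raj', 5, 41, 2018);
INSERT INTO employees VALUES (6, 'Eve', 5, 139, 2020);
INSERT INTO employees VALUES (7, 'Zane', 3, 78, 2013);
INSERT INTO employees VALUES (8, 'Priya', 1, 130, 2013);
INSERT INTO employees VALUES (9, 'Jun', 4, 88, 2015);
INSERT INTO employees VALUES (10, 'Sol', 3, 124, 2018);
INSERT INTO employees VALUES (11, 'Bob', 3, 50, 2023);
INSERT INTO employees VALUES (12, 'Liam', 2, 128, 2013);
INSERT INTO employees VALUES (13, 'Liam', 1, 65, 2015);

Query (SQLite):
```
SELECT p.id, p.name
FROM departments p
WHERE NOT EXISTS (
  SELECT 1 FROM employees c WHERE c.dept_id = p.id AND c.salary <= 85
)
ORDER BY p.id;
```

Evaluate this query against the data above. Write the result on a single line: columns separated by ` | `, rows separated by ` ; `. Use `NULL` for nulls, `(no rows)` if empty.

For each departments row, check whether any employees with matching dept_id has salary <= 85.
Keep rows where that is false.

2 | Research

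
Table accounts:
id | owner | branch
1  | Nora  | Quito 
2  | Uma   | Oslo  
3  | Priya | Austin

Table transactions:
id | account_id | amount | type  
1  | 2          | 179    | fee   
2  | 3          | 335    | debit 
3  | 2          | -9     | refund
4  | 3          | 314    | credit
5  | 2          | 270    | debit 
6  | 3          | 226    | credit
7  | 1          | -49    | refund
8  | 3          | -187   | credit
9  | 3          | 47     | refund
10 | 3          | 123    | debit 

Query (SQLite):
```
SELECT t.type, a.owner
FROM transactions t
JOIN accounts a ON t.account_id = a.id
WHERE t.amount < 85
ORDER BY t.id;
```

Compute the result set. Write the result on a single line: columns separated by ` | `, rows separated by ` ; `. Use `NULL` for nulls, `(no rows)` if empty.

refund | Uma ; refund | Nora ; credit | Priya ; refund | Priya

Each transactions row matches the accounts row where account_id = accounts.id.
Then keep rows with t.amount < 85.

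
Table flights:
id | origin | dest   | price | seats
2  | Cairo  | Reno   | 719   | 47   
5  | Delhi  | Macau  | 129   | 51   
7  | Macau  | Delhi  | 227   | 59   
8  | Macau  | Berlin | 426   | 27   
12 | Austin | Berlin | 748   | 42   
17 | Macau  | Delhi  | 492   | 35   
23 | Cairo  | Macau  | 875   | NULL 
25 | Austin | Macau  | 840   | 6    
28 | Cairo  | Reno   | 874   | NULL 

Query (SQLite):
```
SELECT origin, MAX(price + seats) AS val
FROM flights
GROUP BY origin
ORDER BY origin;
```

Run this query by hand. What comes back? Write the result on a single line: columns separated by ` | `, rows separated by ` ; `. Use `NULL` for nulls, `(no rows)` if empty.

For each row compute price + seats.
Group by origin; take MAX of the expression per group.
  Austin: ids {12, 25} → MAX(price + seats)=846
  Cairo: ids {2, 23, 28} → MAX(price + seats)=766
  Delhi: ids {5} → MAX(price + seats)=180
  Macau: ids {7, 8, 17} → MAX(price + seats)=527

Austin | 846 ; Cairo | 766 ; Delhi | 180 ; Macau | 527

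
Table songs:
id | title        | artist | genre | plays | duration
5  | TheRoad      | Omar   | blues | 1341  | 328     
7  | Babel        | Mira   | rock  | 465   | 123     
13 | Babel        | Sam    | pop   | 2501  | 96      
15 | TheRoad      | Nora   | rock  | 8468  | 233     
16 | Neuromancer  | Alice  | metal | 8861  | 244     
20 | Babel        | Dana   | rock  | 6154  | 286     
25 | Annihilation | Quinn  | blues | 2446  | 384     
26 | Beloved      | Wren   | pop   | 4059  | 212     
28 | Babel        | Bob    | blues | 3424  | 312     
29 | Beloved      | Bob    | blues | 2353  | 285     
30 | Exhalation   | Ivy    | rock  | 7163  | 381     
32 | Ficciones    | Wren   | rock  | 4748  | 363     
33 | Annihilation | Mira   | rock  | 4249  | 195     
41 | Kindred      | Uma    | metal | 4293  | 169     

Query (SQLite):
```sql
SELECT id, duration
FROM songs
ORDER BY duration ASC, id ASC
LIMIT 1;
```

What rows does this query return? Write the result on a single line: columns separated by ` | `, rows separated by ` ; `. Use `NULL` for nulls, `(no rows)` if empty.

13 | 96

Sort by duration asc, tiebreak id asc: (96, id=13), (123, id=7), (169, id=41), (195, id=33) …. Take first 1.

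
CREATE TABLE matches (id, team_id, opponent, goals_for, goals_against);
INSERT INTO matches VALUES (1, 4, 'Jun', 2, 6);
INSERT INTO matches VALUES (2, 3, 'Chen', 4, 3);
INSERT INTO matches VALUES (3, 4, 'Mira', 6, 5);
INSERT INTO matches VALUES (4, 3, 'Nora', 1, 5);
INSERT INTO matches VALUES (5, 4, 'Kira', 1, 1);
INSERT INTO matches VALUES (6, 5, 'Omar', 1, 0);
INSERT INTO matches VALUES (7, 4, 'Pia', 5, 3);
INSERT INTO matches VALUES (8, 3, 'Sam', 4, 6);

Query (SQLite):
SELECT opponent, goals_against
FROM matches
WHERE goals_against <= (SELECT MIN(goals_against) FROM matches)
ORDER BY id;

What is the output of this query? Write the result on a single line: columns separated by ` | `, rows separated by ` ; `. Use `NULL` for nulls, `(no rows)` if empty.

Scalar subquery: MIN(goals_against) over all matches rows = 0.
Keep rows where goals_against <= that value.

Omar | 0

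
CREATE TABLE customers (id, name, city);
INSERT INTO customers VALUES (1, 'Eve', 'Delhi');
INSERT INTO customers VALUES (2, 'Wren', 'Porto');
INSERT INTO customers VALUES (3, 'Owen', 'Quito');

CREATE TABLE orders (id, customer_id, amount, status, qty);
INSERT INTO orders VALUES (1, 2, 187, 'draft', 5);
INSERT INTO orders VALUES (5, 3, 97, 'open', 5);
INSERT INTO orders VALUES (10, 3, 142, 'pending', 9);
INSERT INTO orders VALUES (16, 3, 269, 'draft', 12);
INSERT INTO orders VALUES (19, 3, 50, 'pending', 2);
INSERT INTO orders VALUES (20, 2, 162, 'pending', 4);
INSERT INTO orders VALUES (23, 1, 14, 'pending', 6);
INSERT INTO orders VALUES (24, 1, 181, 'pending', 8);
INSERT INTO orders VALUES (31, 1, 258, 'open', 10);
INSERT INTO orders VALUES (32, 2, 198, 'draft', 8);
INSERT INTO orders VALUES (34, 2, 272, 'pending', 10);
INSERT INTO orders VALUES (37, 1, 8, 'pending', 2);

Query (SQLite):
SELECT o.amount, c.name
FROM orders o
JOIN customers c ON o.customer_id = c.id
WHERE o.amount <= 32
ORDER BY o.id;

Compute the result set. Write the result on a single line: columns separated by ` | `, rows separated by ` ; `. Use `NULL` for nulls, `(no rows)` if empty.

14 | Eve ; 8 | Eve

Each orders row matches the customers row where customer_id = customers.id.
Then keep rows with o.amount <= 32.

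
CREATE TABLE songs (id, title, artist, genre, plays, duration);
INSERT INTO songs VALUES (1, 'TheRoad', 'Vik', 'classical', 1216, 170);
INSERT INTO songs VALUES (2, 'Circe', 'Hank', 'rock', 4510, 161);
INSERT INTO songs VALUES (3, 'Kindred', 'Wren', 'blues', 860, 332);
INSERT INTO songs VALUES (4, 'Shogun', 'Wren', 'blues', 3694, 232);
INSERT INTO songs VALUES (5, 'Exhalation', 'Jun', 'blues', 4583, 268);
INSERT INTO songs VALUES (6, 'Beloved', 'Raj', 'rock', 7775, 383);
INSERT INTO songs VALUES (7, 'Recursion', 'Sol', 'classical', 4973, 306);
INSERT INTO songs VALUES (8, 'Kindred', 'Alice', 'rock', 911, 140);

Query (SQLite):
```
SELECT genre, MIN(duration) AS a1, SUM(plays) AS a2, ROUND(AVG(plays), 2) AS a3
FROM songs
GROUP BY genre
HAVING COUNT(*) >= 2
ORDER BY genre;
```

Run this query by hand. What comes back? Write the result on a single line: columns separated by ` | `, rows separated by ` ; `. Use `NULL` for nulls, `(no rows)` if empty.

blues | 232 | 9137 | 3045.67 ; classical | 170 | 6189 | 3094.5 ; rock | 140 | 13196 | 4398.67

Group songs by genre.
Per group compute: MIN(duration), SUM(plays), ROUND(AVG(plays), 2).
HAVING: drop groups with fewer than 2 rows.
  blues: ids {3, 4, 5} → MIN(duration)=232, SUM(plays)=9137, ROUND(AVG(plays), 2)=3045.67
  classical: ids {1, 7} → MIN(duration)=170, SUM(plays)=6189, ROUND(AVG(plays), 2)=3094.5
  rock: ids {2, 6, 8} → MIN(duration)=140, SUM(plays)=13196, ROUND(AVG(plays), 2)=4398.67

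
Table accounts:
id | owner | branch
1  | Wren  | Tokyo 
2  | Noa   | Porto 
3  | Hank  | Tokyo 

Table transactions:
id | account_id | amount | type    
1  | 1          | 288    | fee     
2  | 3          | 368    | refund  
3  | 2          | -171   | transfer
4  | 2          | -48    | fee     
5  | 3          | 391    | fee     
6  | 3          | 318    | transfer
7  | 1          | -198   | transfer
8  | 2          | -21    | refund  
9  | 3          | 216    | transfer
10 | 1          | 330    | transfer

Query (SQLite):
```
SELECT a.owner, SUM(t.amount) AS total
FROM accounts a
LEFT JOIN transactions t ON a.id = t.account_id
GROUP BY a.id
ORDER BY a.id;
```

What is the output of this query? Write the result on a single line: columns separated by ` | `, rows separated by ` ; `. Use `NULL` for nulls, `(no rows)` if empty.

Wren | 420 ; Noa | -240 ; Hank | 1293

LEFT JOIN keeps every accounts row; unmatched ones get NULL for transactions columns.
Group by accounts.id and compute SUM(t.amount). SUM over an all-NULL group is NULL.
  1: ids {1, 7, 10} → SUM(t.amount)=420
  2: ids {3, 4, 8} → SUM(t.amount)=-240
  3: ids {2, 5, 6, 9} → SUM(t.amount)=1293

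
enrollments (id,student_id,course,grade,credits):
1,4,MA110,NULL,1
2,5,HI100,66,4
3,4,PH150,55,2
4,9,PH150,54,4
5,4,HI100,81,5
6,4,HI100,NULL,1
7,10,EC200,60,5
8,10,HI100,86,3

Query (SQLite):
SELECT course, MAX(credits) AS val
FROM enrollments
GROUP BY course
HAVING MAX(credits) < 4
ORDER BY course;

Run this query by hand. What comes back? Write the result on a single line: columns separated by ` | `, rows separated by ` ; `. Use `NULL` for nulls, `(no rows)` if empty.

MA110 | 1

Partition enrollments by course; compute MAX(credits) within each group.
HAVING: keep groups where MAX(credits) < 4.
  EC200: ids {7} → MAX(credits)=5
  HI100: ids {2, 5, 6, 8} → MAX(credits)=5
  MA110: ids {1} → MAX(credits)=1
  PH150: ids {3, 4} → MAX(credits)=4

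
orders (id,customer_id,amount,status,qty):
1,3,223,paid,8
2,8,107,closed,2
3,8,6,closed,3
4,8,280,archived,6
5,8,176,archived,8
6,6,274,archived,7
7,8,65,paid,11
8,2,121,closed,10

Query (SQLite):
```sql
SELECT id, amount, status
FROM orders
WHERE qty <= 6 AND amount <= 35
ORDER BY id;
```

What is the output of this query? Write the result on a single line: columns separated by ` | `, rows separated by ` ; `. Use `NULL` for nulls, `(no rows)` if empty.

qty <= 6: ids {2, 3, 4}
amount <= 35: ids {3}
Combine with AND.

3 | 6 | closed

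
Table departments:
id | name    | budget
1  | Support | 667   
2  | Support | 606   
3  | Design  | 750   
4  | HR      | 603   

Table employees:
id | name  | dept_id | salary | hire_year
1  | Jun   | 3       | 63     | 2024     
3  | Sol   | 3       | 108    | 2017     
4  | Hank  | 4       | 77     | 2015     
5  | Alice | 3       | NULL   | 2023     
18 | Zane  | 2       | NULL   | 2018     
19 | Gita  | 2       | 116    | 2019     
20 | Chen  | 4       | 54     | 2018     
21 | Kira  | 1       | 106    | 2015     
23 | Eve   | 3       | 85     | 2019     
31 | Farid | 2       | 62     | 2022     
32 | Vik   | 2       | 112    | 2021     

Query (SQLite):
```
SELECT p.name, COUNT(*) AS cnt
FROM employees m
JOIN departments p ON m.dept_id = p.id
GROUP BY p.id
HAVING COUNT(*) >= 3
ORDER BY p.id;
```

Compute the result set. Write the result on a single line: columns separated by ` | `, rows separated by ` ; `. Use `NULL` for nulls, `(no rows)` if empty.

Join each employees row to its departments via dept_id.
Group joined rows by departments.id; compute COUNT(*) per group.
HAVING: keep groups with count ≥ 3.
  1: ids {21} → COUNT(*)=1
  2: ids {18, 19, 31, 32} → COUNT(*)=4
  3: ids {1, 3, 5, 23} → COUNT(*)=4
  4: ids {4, 20} → COUNT(*)=2

Support | 4 ; Design | 4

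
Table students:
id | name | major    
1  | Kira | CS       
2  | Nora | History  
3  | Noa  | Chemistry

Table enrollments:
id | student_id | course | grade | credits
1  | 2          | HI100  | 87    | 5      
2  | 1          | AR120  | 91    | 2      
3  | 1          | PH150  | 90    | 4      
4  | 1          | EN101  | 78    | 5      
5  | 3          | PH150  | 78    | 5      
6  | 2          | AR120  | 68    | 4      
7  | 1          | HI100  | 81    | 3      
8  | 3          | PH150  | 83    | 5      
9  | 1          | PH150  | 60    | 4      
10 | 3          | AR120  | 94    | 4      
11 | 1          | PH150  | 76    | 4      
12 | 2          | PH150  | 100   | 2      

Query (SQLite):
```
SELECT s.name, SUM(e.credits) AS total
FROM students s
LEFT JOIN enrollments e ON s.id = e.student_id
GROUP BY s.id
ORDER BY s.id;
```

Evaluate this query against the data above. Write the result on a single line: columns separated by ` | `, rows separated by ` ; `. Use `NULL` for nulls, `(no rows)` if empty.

Kira | 22 ; Nora | 11 ; Noa | 14

LEFT JOIN keeps every students row; unmatched ones get NULL for enrollments columns.
Group by students.id and compute SUM(e.credits). SUM over an all-NULL group is NULL.
  1: ids {2, 3, 4, 7, 9, 11} → SUM(e.credits)=22
  2: ids {1, 6, 12} → SUM(e.credits)=11
  3: ids {5, 8, 10} → SUM(e.credits)=14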